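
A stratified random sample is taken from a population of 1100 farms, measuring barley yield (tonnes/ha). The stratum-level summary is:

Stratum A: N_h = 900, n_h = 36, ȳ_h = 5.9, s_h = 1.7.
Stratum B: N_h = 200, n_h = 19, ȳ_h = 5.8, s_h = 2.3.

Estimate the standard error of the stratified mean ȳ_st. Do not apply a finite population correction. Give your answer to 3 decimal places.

SE(ȳ_st) ≈ 0.251

V̂(ȳ_st) = Σ W_h² s_h²/n_h, with W_h = N_h/N and N = 1100:
  stratum A: (900/1100)²·1.7²/36 = 0.0537397
  stratum B: (200/1100)²·2.3²/19 = 0.009204
V̂(ȳ_st) = 0.0629437
SE(ȳ_st) = √0.0629437 = 0.250886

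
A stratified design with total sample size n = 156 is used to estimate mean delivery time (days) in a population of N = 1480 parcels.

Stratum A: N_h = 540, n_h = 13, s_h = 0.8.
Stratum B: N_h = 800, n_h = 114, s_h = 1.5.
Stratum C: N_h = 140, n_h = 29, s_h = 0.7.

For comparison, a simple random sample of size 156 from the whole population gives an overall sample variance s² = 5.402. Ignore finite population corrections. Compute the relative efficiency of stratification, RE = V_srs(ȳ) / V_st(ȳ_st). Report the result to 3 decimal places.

V̂(ȳ_st) = Σ W_h² s_h²/n_h, with W_h = N_h/N and N = 1480:
  stratum A: (540/1480)²·0.8²/13 = 0.00655391
  stratum B: (800/1480)²·1.5²/114 = 0.00576679
  stratum C: (140/1480)²·0.7²/29 = 0.000151193
V_st = 0.0124719
V_srs = s²/n = 5.402/156 = 0.0346282
Relative efficiency = V_srs / V_st = 0.0346282/0.0124719 = 2.7765

RE ≈ 2.776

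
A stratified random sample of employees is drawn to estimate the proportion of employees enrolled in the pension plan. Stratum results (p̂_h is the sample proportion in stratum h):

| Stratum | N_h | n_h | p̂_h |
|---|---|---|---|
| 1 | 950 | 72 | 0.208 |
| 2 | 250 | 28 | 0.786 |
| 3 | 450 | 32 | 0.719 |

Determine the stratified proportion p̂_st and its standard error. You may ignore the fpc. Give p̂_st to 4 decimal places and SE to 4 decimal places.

N = 1650; stratum weights W_h = N_h/N.
p̂_st = Σ W_h p̂_h = (950·0.208 + 250·0.786 + 450·0.719)/1650 = 0.43494
V̂(p̂_st) = Σ W_h² p̂_h(1−p̂_h)/(n_h−1):
  stratum 1: (950/1650)²·0.208·0.792/71 = 0.000769147
  stratum 2: (250/1650)²·0.786·0.214/27 = 0.000143016
  stratum 3: (450/1650)²·0.719·0.281/31 = 0.000484764
V̂(p̂_st) = 0.00139693; SE = √V̂ = 0.0373755

p̂_st ≈ 0.4349, SE ≈ 0.0374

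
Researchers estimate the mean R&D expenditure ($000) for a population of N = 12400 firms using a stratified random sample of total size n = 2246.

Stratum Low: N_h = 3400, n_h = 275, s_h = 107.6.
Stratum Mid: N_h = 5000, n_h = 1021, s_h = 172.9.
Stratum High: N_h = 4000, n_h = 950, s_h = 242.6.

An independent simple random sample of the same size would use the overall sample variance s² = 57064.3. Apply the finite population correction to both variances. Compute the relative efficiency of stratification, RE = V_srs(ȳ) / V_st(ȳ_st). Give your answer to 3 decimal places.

V̂(ȳ_st) = Σ W_h² (1 − n_h/N_h) s_h²/n_h, with W_h = N_h/N and N = 12400:
  stratum Low: (3400/12400)²·(1 − 275/3400)·107.6²/275 = 2.90923
  stratum Mid: (5000/12400)²·(1 − 1021/5000)·172.9²/1021 = 3.78848
  stratum High: (4000/12400)²·(1 − 950/4000)·242.6²/950 = 4.91558
V_st = 11.6133
V_srs = (1 − 2246/12400)·57064.3/2246 = 20.8051
Relative efficiency = V_srs / V_st = 20.8051/11.6133 = 1.7915

RE ≈ 1.791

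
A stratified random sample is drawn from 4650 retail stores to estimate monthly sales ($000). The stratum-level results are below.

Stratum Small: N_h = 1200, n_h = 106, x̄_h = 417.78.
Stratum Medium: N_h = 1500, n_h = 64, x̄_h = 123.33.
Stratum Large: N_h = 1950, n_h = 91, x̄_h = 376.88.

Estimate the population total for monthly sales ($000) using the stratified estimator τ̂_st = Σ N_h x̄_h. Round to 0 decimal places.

τ̂_st ≈ 1421247

τ̂_st = Σ N_h x̄_h = 1200·417.78 + 1500·123.33 + 1950·376.88 = 1421247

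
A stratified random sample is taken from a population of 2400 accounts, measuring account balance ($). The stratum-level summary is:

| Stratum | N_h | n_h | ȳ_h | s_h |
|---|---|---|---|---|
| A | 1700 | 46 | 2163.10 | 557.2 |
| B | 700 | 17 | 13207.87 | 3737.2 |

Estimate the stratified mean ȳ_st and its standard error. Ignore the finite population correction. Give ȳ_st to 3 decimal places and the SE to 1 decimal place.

ȳ_st ≈ 5384.491, SE ≈ 270.7

ȳ_st = Σ W_h ȳ_h = (1700·2163.10 + 700·13207.87)/2400 = 5384.49125
V̂(ȳ_st) = Σ W_h² s_h²/n_h, with W_h = N_h/N and N = 2400:
  stratum A: (1700/2400)²·557.2²/46 = 3386.41
  stratum B: (700/2400)²·3737.2²/17 = 69890.4
V̂(ȳ_st) = 73276.8
SE(ȳ_st) = √73276.8 = 270.697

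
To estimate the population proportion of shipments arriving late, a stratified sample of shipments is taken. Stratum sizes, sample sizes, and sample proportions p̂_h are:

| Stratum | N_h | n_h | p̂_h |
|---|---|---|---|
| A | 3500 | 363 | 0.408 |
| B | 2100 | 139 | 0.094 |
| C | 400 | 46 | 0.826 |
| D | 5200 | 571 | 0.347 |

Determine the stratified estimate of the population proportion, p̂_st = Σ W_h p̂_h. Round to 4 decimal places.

p̂_st ≈ 0.3357

N = 11200; stratum weights W_h = N_h/N.
p̂_st = Σ W_h p̂_h = (3500·0.408 + 2100·0.094 + 400·0.826 + 5200·0.347)/11200 = 0.33573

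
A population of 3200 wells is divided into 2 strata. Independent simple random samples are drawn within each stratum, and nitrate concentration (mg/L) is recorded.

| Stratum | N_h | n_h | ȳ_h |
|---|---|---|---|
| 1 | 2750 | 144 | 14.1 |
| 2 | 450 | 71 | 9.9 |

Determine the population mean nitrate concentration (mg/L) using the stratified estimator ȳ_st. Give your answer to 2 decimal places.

N = Σ N_h = 3200. Stratum weights W_h = N_h/N.
ȳ_st = (2750·14.1 + 450·9.9) / 3200 = 13.5094

ȳ_st ≈ 13.51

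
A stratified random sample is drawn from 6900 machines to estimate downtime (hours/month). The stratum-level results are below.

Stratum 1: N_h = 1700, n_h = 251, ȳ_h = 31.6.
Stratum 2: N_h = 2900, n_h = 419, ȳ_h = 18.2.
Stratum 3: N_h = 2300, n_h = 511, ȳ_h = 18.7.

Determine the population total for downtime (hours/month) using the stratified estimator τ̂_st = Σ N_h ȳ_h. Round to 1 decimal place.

τ̂_st = Σ N_h ȳ_h = 1700·31.6 + 2900·18.2 + 2300·18.7 = 149510.0

τ̂_st ≈ 149510.0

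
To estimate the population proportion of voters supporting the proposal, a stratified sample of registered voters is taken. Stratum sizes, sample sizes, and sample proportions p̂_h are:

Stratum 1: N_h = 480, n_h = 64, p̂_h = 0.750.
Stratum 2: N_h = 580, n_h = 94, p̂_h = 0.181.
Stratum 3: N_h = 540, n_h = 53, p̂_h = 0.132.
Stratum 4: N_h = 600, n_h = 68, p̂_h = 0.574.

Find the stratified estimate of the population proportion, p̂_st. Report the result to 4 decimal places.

N = 2200; stratum weights W_h = N_h/N.
p̂_st = Σ W_h p̂_h = (480·0.750 + 580·0.181 + 540·0.132 + 600·0.574)/2200 = 0.40030

p̂_st ≈ 0.4003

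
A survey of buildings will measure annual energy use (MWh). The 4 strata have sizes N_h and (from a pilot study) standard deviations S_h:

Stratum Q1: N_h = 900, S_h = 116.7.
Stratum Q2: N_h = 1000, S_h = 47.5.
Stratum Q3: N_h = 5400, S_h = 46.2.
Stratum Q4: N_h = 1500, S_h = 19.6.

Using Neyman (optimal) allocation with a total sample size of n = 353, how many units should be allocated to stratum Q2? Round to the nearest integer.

Neyman allocation: n_h = n · N_h S_h / Σ N_i S_i, with n = 353.
  stratum Q1: N_h·S_h = 900·116.7 = 105030.00
  stratum Q2: N_h·S_h = 1000·47.5 = 47500.00
  stratum Q3: N_h·S_h = 5400·46.2 = 249480.00
  stratum Q4: N_h·S_h = 1500·19.6 = 29400.00
Σ N_h S_h = 431410.00
n for stratum Q2 = 353·47500.00/431410.00 = 38.867 → 39

39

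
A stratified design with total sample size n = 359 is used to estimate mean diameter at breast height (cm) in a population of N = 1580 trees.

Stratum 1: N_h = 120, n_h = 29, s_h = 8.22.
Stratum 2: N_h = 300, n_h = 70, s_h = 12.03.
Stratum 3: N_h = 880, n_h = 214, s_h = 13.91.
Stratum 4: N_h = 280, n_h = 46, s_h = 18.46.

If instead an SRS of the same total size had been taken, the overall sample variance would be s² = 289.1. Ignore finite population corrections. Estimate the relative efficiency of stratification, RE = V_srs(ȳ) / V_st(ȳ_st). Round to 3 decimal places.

RE ≈ 1.340

V̂(ȳ_st) = Σ W_h² s_h²/n_h, with W_h = N_h/N and N = 1580:
  stratum 1: (120/1580)²·8.22²/29 = 0.0134398
  stratum 2: (300/1580)²·12.03²/70 = 0.0745352
  stratum 3: (880/1580)²·13.91²/214 = 0.280473
  stratum 4: (280/1580)²·18.46²/46 = 0.232652
V_st = 0.601101
V_srs = s²/n = 289.1/359 = 0.805292
Relative efficiency = V_srs / V_st = 0.805292/0.601101 = 1.3397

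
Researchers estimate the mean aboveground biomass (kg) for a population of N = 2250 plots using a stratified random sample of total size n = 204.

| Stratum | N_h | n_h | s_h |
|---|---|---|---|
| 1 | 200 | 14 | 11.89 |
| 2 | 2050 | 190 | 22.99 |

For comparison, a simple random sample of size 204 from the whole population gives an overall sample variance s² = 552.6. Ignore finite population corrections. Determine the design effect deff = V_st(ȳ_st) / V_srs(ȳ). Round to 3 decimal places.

deff ≈ 0.882

V̂(ȳ_st) = Σ W_h² s_h²/n_h, with W_h = N_h/N and N = 2250:
  stratum 1: (200/2250)²·11.89²/14 = 0.0797867
  stratum 2: (2050/2250)²·22.99²/190 = 2.30923
V_st = 2.38902
V_srs = s²/n = 552.6/204 = 2.70882
deff = V_st / V_srs = 2.38902/2.70882 = 0.8819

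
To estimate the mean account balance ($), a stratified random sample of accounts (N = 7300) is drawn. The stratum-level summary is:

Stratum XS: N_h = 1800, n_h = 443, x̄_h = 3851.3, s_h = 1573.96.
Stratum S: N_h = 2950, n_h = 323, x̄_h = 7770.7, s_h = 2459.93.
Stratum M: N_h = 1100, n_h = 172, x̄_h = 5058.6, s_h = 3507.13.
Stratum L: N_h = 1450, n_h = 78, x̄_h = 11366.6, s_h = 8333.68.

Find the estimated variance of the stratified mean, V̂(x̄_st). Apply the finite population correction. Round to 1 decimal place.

V̂(x̄_st) = Σ W_h² (1 − n_h/N_h) s_h²/n_h, with W_h = N_h/N and N = 7300:
  stratum XS: (1800/7300)²·(1 − 443/1800)·1573.96²/443 = 256.325
  stratum S: (2950/7300)²·(1 − 323/2950)·2459.93²/323 = 2724.45
  stratum M: (1100/7300)²·(1 − 172/1100)·3507.13²/172 = 1369.84
  stratum L: (1450/7300)²·(1 − 78/1450)·8333.68²/78 = 33239.6
V̂(x̄_st) = 37590.2

V̂(x̄_st) ≈ 37590.2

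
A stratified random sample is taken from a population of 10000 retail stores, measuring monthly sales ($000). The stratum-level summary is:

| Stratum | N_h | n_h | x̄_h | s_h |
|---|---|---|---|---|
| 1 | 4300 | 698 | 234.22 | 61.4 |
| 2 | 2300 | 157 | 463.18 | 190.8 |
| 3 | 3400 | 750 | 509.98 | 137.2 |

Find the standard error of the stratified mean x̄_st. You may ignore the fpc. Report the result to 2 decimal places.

V̂(x̄_st) = Σ W_h² s_h²/n_h, with W_h = N_h/N and N = 10000:
  stratum 1: (4300/10000)²·61.4²/698 = 0.998661
  stratum 2: (2300/10000)²·190.8²/157 = 12.2663
  stratum 3: (3400/10000)²·137.2²/750 = 2.90138
V̂(x̄_st) = 16.1663
SE(x̄_st) = √16.1663 = 4.02074

SE(x̄_st) ≈ 4.02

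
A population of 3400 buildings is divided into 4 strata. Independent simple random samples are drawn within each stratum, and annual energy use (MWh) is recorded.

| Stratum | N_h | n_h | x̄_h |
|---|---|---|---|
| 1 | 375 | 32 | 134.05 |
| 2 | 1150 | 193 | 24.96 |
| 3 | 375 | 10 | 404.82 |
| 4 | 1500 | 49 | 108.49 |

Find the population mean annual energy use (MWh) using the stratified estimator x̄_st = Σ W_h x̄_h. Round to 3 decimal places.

N = Σ N_h = 3400. Stratum weights W_h = N_h/N.
x̄_st = (375·134.05 + 1150·24.96 + 375·404.82 + 1500·108.49) / 3400 = 115.73978

x̄_st ≈ 115.740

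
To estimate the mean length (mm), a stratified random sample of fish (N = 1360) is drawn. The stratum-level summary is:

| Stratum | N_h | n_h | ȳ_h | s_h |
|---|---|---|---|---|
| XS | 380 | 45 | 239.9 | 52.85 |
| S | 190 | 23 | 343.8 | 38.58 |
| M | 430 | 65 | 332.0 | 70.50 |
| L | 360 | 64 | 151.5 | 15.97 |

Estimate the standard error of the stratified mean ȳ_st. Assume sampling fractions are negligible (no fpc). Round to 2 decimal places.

SE(ȳ_st) ≈ 3.75

V̂(ȳ_st) = Σ W_h² s_h²/n_h, with W_h = N_h/N and N = 1360:
  stratum XS: (380/1360)²·52.85²/45 = 4.84582
  stratum S: (190/1360)²·38.58²/23 = 1.26307
  stratum M: (430/1360)²·70.50²/65 = 7.64406
  stratum L: (360/1360)²·15.97²/64 = 0.279227
V̂(ȳ_st) = 14.0322
SE(ȳ_st) = √14.0322 = 3.74595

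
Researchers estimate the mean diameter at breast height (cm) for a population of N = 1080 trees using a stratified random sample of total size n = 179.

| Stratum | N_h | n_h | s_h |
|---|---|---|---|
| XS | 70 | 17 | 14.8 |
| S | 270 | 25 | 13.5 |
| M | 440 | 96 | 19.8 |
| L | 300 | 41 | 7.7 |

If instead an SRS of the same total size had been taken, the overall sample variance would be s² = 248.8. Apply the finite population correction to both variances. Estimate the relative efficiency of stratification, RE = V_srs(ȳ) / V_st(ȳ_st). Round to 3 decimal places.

V̂(ȳ_st) = Σ W_h² (1 − n_h/N_h) s_h²/n_h, with W_h = N_h/N and N = 1080:
  stratum XS: (70/1080)²·(1 − 17/70)·14.8²/17 = 0.0409827
  stratum S: (270/1080)²·(1 − 25/270)·13.5²/25 = 0.413438
  stratum M: (440/1080)²·(1 − 96/440)·19.8²/96 = 0.529935
  stratum L: (300/1080)²·(1 − 41/300)·7.7²/41 = 0.0963321
V_st = 1.08069
V_srs = (1 − 179/1080)·248.8/179 = 1.15957
Relative efficiency = V_srs / V_st = 1.15957/1.08069 = 1.0730

RE ≈ 1.073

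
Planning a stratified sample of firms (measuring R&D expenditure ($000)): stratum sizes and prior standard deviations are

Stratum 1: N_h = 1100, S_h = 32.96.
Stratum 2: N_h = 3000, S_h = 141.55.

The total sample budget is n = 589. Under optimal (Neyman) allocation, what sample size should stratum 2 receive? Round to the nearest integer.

543

Neyman allocation: n_h = n · N_h S_h / Σ N_i S_i, with n = 589.
  stratum 1: N_h·S_h = 1100·32.96 = 36256.00
  stratum 2: N_h·S_h = 3000·141.55 = 424650.00
Σ N_h S_h = 460906.00
n for stratum 2 = 589·424650.00/460906.00 = 542.668 → 543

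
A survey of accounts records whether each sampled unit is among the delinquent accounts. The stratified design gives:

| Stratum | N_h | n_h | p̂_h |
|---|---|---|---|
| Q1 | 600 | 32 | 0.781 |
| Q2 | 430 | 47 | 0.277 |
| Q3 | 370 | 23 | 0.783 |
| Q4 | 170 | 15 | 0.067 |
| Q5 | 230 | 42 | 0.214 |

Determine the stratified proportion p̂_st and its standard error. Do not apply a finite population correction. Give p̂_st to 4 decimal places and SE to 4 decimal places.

p̂_st ≈ 0.5211, SE ≈ 0.0360

N = 1800; stratum weights W_h = N_h/N.
p̂_st = Σ W_h p̂_h = (600·0.781 + 430·0.277 + 370·0.783 + 170·0.067 + 230·0.214)/1800 = 0.52113
V̂(p̂_st) = Σ W_h² p̂_h(1−p̂_h)/(n_h−1):
  stratum Q1: (600/1800)²·0.781·0.219/31 = 0.000613043
  stratum Q2: (430/1800)²·0.277·0.723/46 = 0.000248458
  stratum Q3: (370/1800)²·0.783·0.217/22 = 0.00032633
  stratum Q4: (170/1800)²·0.067·0.933/14 = 3.98273e-05
  stratum Q5: (230/1800)²·0.214·0.786/41 = 6.69828e-05
V̂(p̂_st) = 0.00129464; SE = √V̂ = 0.0359811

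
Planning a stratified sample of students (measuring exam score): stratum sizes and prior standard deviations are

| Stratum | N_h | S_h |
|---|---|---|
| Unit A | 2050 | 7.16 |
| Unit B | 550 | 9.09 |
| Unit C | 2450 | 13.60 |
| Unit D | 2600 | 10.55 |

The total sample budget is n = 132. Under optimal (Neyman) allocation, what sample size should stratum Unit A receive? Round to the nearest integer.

24

Neyman allocation: n_h = n · N_h S_h / Σ N_i S_i, with n = 132.
  stratum Unit A: N_h·S_h = 2050·7.16 = 14678.00
  stratum Unit B: N_h·S_h = 550·9.09 = 4999.50
  stratum Unit C: N_h·S_h = 2450·13.60 = 33320.00
  stratum Unit D: N_h·S_h = 2600·10.55 = 27430.00
Σ N_h S_h = 80427.50
n for stratum Unit A = 132·14678.00/80427.50 = 24.090 → 24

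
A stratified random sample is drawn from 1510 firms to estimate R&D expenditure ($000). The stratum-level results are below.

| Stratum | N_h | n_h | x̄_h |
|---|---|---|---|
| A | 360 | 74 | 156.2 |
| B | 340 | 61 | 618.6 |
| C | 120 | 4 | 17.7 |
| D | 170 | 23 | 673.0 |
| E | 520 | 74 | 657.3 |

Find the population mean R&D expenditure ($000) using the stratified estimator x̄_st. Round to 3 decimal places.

N = Σ N_h = 1510. Stratum weights W_h = N_h/N.
x̄_st = (360·156.2 + 340·618.6 + 120·17.7 + 170·673.0 + 520·657.3) / 1510 = 480.05695

x̄_st ≈ 480.057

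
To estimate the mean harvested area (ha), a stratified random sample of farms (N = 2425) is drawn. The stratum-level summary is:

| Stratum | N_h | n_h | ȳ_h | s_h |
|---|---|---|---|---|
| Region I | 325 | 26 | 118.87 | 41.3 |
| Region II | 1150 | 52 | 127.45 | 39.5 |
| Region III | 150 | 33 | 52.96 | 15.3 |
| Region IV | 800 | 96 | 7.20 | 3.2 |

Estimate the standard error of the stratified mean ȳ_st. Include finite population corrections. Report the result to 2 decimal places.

V̂(ȳ_st) = Σ W_h² (1 − n_h/N_h) s_h²/n_h, with W_h = N_h/N and N = 2425:
  stratum Region I: (325/2425)²·(1 − 26/325)·41.3²/26 = 1.08407
  stratum Region II: (1150/2425)²·(1 − 52/1150)·39.5²/52 = 6.44269
  stratum Region III: (150/2425)²·(1 − 33/150)·15.3²/33 = 0.0211701
  stratum Region IV: (800/2425)²·(1 − 96/800)·3.2²/96 = 0.0102157
V̂(ȳ_st) = 7.55815
SE(ȳ_st) = √7.55815 = 2.74921

SE(ȳ_st) ≈ 2.75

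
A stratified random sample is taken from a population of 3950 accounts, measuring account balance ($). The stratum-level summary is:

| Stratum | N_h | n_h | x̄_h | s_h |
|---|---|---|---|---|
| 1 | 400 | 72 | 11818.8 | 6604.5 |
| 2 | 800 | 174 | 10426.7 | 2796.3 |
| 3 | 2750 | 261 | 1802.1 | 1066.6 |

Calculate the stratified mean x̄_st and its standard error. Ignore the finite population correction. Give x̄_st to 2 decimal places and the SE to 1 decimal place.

x̄_st = Σ W_h x̄_h = (400·11818.8 + 800·10426.7 + 2750·1802.1)/3950 = 4563.20380
V̂(x̄_st) = Σ W_h² s_h²/n_h, with W_h = N_h/N and N = 3950:
  stratum 1: (400/3950)²·6604.5²/72 = 6212.6
  stratum 2: (800/3950)²·2796.3²/174 = 1843.33
  stratum 3: (2750/3950)²·1066.6²/261 = 2112.68
V̂(x̄_st) = 10168.6
SE(x̄_st) = √10168.6 = 100.84

x̄_st ≈ 4563.20, SE ≈ 100.8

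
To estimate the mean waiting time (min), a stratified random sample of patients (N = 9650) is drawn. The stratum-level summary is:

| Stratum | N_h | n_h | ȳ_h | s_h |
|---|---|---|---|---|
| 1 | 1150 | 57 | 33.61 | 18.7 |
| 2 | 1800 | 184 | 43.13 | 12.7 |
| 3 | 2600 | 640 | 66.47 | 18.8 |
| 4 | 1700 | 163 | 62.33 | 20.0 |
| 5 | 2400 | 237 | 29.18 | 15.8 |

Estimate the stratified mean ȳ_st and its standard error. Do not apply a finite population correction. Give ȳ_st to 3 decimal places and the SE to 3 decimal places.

ȳ_st ≈ 48.197, SE ≈ 0.547

ȳ_st = Σ W_h ȳ_h = (1150·33.61 + 1800·43.13 + 2600·66.47 + 1700·62.33 + 2400·29.18)/9650 = 48.19694
V̂(ȳ_st) = Σ W_h² s_h²/n_h, with W_h = N_h/N and N = 9650:
  stratum 1: (1150/9650)²·18.7²/57 = 0.0871263
  stratum 2: (1800/9650)²·12.7²/184 = 0.0304986
  stratum 3: (2600/9650)²·18.8²/640 = 0.0400892
  stratum 4: (1700/9650)²·20.0²/163 = 0.076158
  stratum 5: (2400/9650)²·15.8²/237 = 0.0651529
V̂(ȳ_st) = 0.299025
SE(ȳ_st) = √0.299025 = 0.546832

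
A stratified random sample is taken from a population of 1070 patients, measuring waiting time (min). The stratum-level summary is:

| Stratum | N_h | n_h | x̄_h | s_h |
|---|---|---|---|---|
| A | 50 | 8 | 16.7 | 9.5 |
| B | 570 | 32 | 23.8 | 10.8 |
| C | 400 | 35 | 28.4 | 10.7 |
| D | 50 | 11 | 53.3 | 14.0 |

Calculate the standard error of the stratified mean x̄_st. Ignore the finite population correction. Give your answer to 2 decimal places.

SE(x̄_st) ≈ 1.25

V̂(x̄_st) = Σ W_h² s_h²/n_h, with W_h = N_h/N and N = 1070:
  stratum A: (50/1070)²·9.5²/8 = 0.0246337
  stratum B: (570/1070)²·10.8²/32 = 1.03438
  stratum C: (400/1070)²·10.7²/35 = 0.457143
  stratum D: (50/1070)²·14.0²/11 = 0.0389077
V̂(x̄_st) = 1.55506
SE(x̄_st) = √1.55506 = 1.24702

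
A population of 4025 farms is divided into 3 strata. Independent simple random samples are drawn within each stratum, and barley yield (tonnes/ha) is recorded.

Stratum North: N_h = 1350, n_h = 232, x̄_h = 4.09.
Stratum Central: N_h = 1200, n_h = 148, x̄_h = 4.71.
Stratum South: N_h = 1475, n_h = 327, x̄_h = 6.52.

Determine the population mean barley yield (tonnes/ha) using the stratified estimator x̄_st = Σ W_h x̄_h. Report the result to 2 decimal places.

N = Σ N_h = 4025. Stratum weights W_h = N_h/N.
x̄_st = (1350·4.09 + 1200·4.71 + 1475·6.52) / 4025 = 5.1653

x̄_st ≈ 5.17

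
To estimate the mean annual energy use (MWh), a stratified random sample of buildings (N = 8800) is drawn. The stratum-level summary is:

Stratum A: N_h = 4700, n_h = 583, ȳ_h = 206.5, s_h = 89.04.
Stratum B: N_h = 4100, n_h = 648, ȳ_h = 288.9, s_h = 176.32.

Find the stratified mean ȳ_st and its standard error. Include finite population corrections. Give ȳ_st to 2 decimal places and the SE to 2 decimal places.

ȳ_st = Σ W_h ȳ_h = (4700·206.5 + 4100·288.9)/8800 = 244.89091
V̂(ȳ_st) = Σ W_h² (1 − n_h/N_h) s_h²/n_h, with W_h = N_h/N and N = 8800:
  stratum A: (4700/8800)²·(1 − 583/4700)·89.04²/583 = 3.39794
  stratum B: (4100/8800)²·(1 − 648/4100)·176.32²/648 = 8.76834
V̂(ȳ_st) = 12.1663
SE(ȳ_st) = √12.1663 = 3.48802

ȳ_st ≈ 244.89, SE ≈ 3.49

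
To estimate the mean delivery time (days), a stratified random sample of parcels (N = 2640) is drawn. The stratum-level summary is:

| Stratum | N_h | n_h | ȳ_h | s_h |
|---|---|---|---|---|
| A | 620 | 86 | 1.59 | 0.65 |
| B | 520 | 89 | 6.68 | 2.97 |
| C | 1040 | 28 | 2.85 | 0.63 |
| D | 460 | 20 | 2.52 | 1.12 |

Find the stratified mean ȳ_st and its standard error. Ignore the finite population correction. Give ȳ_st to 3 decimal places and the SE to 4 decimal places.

ȳ_st = Σ W_h ȳ_h = (620·1.59 + 520·6.68 + 1040·2.85 + 460·2.52)/2640 = 3.25098
V̂(ȳ_st) = Σ W_h² s_h²/n_h, with W_h = N_h/N and N = 2640:
  stratum A: (620/2640)²·0.65²/86 = 0.000270959
  stratum B: (520/2640)²·2.97²/89 = 0.00384522
  stratum C: (1040/2640)²·0.63²/28 = 0.00219979
  stratum D: (460/2640)²·1.12²/20 = 0.00190421
V̂(ȳ_st) = 0.00822018
SE(ȳ_st) = √0.00822018 = 0.0906652

ȳ_st ≈ 3.251, SE ≈ 0.0907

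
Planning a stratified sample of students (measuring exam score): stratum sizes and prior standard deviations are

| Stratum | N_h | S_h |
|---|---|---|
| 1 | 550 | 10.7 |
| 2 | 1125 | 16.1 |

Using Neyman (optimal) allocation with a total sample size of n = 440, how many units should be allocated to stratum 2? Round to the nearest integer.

Neyman allocation: n_h = n · N_h S_h / Σ N_i S_i, with n = 440.
  stratum 1: N_h·S_h = 550·10.7 = 5885.00
  stratum 2: N_h·S_h = 1125·16.1 = 18112.50
Σ N_h S_h = 23997.50
n for stratum 2 = 440·18112.50/23997.50 = 332.097 → 332

332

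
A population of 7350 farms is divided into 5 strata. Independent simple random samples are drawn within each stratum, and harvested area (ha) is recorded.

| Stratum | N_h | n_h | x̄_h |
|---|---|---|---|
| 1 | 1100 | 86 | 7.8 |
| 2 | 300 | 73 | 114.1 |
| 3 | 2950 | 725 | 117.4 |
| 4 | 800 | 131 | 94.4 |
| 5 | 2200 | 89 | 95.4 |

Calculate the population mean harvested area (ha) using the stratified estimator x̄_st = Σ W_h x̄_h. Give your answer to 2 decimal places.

x̄_st ≈ 91.77

N = Σ N_h = 7350. Stratum weights W_h = N_h/N.
x̄_st = (1100·7.8 + 300·114.1 + 2950·117.4 + 800·94.4 + 2200·95.4) / 7350 = 91.7741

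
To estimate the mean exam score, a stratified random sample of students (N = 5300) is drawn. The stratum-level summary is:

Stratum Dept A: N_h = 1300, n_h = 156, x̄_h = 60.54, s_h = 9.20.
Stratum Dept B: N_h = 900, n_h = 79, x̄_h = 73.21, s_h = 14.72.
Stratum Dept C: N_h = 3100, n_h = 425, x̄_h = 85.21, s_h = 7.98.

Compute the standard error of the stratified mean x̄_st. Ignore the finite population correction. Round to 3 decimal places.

SE(x̄_st) ≈ 0.404

V̂(x̄_st) = Σ W_h² s_h²/n_h, with W_h = N_h/N and N = 5300:
  stratum Dept A: (1300/5300)²·9.20²/156 = 0.0326427
  stratum Dept B: (900/5300)²·14.72²/79 = 0.07909
  stratum Dept C: (3100/5300)²·7.98²/425 = 0.0512612
V̂(x̄_st) = 0.162994
SE(x̄_st) = √0.162994 = 0.403725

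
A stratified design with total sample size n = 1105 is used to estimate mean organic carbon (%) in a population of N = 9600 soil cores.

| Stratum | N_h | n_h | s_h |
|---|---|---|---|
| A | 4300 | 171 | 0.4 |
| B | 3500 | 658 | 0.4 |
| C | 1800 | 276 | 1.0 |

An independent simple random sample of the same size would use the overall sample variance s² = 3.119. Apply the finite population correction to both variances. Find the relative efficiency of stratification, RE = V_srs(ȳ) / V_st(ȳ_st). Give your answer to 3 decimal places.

RE ≈ 7.946

V̂(ȳ_st) = Σ W_h² (1 − n_h/N_h) s_h²/n_h, with W_h = N_h/N and N = 9600:
  stratum A: (4300/9600)²·(1 − 171/4300)·0.4²/171 = 0.000180258
  stratum B: (3500/9600)²·(1 − 658/3500)·0.4²/658 = 2.62448e-05
  stratum C: (1800/9600)²·(1 − 276/1800)·1.0²/276 = 0.000107846
V_st = 0.000314349
V_srs = (1 − 1105/9600)·3.119/1105 = 0.00249773
Relative efficiency = V_srs / V_st = 0.00249773/0.000314349 = 7.9457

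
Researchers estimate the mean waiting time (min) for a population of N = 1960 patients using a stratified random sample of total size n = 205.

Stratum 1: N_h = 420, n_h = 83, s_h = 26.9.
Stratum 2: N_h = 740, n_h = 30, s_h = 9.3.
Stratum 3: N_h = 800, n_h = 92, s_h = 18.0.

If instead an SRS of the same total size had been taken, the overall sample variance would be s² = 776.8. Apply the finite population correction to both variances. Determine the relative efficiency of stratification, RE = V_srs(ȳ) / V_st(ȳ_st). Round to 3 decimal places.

RE ≈ 2.748

V̂(ȳ_st) = Σ W_h² (1 − n_h/N_h) s_h²/n_h, with W_h = N_h/N and N = 1960:
  stratum 1: (420/1960)²·(1 − 83/420)·26.9²/83 = 0.321213
  stratum 2: (740/1960)²·(1 − 30/740)·9.3²/30 = 0.394296
  stratum 3: (800/1960)²·(1 − 92/800)·18.0²/92 = 0.51924
V_st = 1.23475
V_srs = (1 − 205/1960)·776.8/205 = 3.39294
Relative efficiency = V_srs / V_st = 3.39294/1.23475 = 2.7479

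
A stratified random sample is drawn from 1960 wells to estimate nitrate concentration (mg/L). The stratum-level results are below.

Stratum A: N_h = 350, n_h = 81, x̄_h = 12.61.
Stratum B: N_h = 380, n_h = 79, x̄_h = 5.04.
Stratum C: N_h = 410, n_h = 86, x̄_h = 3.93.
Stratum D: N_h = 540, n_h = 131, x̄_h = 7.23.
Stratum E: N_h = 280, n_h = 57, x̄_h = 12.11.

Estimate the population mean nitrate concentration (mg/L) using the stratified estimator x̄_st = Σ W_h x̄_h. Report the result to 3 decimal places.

x̄_st ≈ 7.773

N = Σ N_h = 1960. Stratum weights W_h = N_h/N.
x̄_st = (350·12.61 + 380·5.04 + 410·3.93 + 540·7.23 + 280·12.11) / 1960 = 7.77296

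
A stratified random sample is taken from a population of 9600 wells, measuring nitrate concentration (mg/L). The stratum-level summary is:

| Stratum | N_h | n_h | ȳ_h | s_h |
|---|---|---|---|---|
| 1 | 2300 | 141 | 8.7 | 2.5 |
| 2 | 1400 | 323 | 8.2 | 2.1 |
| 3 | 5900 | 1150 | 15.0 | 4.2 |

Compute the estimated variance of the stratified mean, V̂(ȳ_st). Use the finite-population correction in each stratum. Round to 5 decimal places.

V̂(ȳ_st) ≈ 0.00728

V̂(ȳ_st) = Σ W_h² (1 − n_h/N_h) s_h²/n_h, with W_h = N_h/N and N = 9600:
  stratum 1: (2300/9600)²·(1 − 141/2300)·2.5²/141 = 0.00238836
  stratum 2: (1400/9600)²·(1 − 323/1400)·2.1²/323 = 0.000223376
  stratum 3: (5900/9600)²·(1 − 1150/5900)·4.2²/1150 = 0.00466449
V̂(ȳ_st) = 0.00727622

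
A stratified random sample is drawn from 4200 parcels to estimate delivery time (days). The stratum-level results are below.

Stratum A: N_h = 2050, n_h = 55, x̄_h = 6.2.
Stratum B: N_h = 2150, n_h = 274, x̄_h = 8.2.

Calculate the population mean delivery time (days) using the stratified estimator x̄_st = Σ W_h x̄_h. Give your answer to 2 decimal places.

x̄_st ≈ 7.22

N = Σ N_h = 4200. Stratum weights W_h = N_h/N.
x̄_st = (2050·6.2 + 2150·8.2) / 4200 = 7.2238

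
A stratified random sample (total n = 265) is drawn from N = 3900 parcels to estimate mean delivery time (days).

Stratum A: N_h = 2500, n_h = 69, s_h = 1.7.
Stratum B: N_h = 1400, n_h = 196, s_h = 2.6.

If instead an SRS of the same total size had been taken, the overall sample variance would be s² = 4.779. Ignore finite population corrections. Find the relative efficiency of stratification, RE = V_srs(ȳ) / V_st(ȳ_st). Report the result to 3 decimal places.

V̂(ȳ_st) = Σ W_h² s_h²/n_h, with W_h = N_h/N and N = 3900:
  stratum A: (2500/3900)²·1.7²/69 = 0.0172107
  stratum B: (1400/3900)²·2.6²/196 = 0.00444444
V_st = 0.0216552
V_srs = s²/n = 4.779/265 = 0.018034
Relative efficiency = V_srs / V_st = 0.018034/0.0216552 = 0.8328

RE ≈ 0.833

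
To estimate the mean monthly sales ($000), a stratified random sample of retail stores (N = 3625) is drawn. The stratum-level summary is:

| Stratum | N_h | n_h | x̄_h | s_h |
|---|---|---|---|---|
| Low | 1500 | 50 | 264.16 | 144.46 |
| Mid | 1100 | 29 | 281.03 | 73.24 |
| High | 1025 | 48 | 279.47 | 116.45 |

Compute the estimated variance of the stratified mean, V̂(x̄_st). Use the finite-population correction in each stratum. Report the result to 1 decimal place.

V̂(x̄_st) = Σ W_h² (1 − n_h/N_h) s_h²/n_h, with W_h = N_h/N and N = 3625:
  stratum Low: (1500/3625)²·(1 − 50/1500)·144.46²/50 = 69.0826
  stratum Mid: (1100/3625)²·(1 − 29/1100)·73.24²/29 = 16.5831
  stratum High: (1025/3625)²·(1 − 48/1025)·116.45²/48 = 21.5298
V̂(x̄_st) = 107.195

V̂(x̄_st) ≈ 107.2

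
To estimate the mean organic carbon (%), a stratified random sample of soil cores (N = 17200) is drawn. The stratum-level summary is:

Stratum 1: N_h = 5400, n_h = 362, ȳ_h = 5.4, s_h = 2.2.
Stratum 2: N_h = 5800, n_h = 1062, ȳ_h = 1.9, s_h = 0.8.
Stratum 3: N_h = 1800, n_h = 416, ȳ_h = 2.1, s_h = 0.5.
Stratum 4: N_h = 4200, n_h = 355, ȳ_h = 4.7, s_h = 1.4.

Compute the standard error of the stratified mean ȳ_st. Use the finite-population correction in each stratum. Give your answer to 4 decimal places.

SE(ȳ_st) ≈ 0.0399

V̂(ȳ_st) = Σ W_h² (1 − n_h/N_h) s_h²/n_h, with W_h = N_h/N and N = 17200:
  stratum 1: (5400/17200)²·(1 − 362/5400)·2.2²/362 = 0.00122951
  stratum 2: (5800/17200)²·(1 − 1062/5800)·0.8²/1062 = 5.59785e-05
  stratum 3: (1800/17200)²·(1 − 416/1800)·0.5²/416 = 5.06056e-06
  stratum 4: (4200/17200)²·(1 − 355/4200)·1.4²/355 = 0.000301381
V̂(ȳ_st) = 0.00159193
SE(ȳ_st) = √0.00159193 = 0.039899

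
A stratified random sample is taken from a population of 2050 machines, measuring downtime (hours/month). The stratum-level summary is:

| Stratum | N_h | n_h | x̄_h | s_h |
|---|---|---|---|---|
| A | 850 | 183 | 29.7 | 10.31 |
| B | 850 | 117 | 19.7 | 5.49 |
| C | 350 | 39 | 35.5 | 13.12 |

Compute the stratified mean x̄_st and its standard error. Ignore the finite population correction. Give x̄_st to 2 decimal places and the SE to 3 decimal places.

x̄_st = Σ W_h x̄_h = (850·29.7 + 850·19.7 + 350·35.5)/2050 = 26.54390
V̂(x̄_st) = Σ W_h² s_h²/n_h, with W_h = N_h/N and N = 2050:
  stratum A: (850/2050)²·10.31²/183 = 0.0998611
  stratum B: (850/2050)²·5.49²/117 = 0.0442883
  stratum C: (350/2050)²·13.12²/39 = 0.128656
V̂(x̄_st) = 0.272806
SE(x̄_st) = √0.272806 = 0.522308

x̄_st ≈ 26.54, SE ≈ 0.522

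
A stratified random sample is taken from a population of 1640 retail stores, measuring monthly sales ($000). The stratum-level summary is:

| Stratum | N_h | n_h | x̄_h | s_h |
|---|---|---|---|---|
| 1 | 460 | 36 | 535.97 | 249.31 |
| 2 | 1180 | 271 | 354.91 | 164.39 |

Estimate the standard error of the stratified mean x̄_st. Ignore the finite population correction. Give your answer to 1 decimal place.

V̂(x̄_st) = Σ W_h² s_h²/n_h, with W_h = N_h/N and N = 1640:
  stratum 1: (460/1640)²·249.31²/36 = 135.833
  stratum 2: (1180/1640)²·164.39²/271 = 51.6247
V̂(x̄_st) = 187.458
SE(x̄_st) = √187.458 = 13.6915

SE(x̄_st) ≈ 13.7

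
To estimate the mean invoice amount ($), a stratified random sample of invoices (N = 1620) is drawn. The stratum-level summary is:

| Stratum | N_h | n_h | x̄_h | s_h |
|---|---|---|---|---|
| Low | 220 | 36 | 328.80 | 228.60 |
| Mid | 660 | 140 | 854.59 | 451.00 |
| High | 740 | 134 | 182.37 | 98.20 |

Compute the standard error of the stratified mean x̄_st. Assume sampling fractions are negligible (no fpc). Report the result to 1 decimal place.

V̂(x̄_st) = Σ W_h² s_h²/n_h, with W_h = N_h/N and N = 1620:
  stratum Low: (220/1620)²·228.60²/36 = 26.771
  stratum Mid: (660/1620)²·451.00²/140 = 241.148
  stratum High: (740/1620)²·98.20²/134 = 15.0159
V̂(x̄_st) = 282.935
SE(x̄_st) = √282.935 = 16.8207

SE(x̄_st) ≈ 16.8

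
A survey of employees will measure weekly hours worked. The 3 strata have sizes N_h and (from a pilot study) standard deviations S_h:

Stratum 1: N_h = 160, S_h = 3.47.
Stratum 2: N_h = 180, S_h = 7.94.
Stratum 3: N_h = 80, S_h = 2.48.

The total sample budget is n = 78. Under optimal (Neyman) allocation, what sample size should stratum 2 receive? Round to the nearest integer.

Neyman allocation: n_h = n · N_h S_h / Σ N_i S_i, with n = 78.
  stratum 1: N_h·S_h = 160·3.47 = 555.20
  stratum 2: N_h·S_h = 180·7.94 = 1429.20
  stratum 3: N_h·S_h = 80·2.48 = 198.40
Σ N_h S_h = 2182.80
n for stratum 2 = 78·1429.20/2182.80 = 51.071 → 51

51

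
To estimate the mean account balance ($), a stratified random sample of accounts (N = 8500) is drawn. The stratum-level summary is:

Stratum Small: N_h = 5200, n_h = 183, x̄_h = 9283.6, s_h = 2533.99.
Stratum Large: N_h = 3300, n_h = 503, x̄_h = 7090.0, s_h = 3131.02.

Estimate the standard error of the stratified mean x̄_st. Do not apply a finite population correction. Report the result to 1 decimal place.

V̂(x̄_st) = Σ W_h² s_h²/n_h, with W_h = N_h/N and N = 8500:
  stratum Small: (5200/8500)²·2533.99²/183 = 13131.9
  stratum Large: (3300/8500)²·3131.02²/503 = 2937.61
V̂(x̄_st) = 16069.5
SE(x̄_st) = √16069.5 = 126.766

SE(x̄_st) ≈ 126.8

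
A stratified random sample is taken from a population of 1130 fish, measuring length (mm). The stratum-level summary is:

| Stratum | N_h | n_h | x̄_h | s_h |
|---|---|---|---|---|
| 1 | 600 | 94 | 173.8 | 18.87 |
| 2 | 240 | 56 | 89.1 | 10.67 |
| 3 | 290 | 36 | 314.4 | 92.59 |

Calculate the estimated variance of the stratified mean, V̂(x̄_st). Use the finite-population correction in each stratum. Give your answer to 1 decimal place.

V̂(x̄_st) ≈ 14.7

V̂(x̄_st) = Σ W_h² (1 − n_h/N_h) s_h²/n_h, with W_h = N_h/N and N = 1130:
  stratum 1: (600/1130)²·(1 − 94/600)·18.87²/94 = 0.90066
  stratum 2: (240/1130)²·(1 − 56/240)·10.67²/56 = 0.0703093
  stratum 3: (290/1130)²·(1 − 36/290)·92.59²/36 = 13.7373
V̂(x̄_st) = 14.7082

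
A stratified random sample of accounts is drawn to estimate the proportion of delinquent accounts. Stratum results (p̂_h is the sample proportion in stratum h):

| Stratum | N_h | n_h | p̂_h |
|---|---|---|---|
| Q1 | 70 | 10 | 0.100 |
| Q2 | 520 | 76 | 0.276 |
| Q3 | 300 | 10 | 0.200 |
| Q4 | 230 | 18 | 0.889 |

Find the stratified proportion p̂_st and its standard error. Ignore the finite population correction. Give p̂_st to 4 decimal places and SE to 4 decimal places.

p̂_st ≈ 0.3705, SE ≈ 0.0462

N = 1120; stratum weights W_h = N_h/N.
p̂_st = Σ W_h p̂_h = (70·0.100 + 520·0.276 + 300·0.200 + 230·0.889)/1120 = 0.37053
V̂(p̂_st) = Σ W_h² p̂_h(1−p̂_h)/(n_h−1):
  stratum Q1: (70/1120)²·0.100·0.900/9 = 3.90625e-05
  stratum Q2: (520/1120)²·0.276·0.724/75 = 0.000574324
  stratum Q3: (300/1120)²·0.200·0.800/9 = 0.00127551
  stratum Q4: (230/1120)²·0.889·0.111/17 = 0.000244791
V̂(p̂_st) = 0.00213369; SE = √V̂ = 0.0461919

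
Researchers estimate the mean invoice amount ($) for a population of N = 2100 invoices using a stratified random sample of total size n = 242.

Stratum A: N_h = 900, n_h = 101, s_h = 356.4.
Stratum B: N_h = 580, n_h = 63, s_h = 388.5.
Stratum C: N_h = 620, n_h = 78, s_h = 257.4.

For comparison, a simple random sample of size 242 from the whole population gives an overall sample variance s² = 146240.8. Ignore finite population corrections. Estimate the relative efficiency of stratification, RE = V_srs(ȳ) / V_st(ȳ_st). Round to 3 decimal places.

RE ≈ 1.239

V̂(ȳ_st) = Σ W_h² s_h²/n_h, with W_h = N_h/N and N = 2100:
  stratum A: (900/2100)²·356.4²/101 = 230.994
  stratum B: (580/2100)²·388.5²/63 = 182.751
  stratum C: (620/2100)²·257.4²/78 = 74.0401
V_st = 487.785
V_srs = s²/n = 146240.8/242 = 604.301
Relative efficiency = V_srs / V_st = 604.301/487.785 = 1.2389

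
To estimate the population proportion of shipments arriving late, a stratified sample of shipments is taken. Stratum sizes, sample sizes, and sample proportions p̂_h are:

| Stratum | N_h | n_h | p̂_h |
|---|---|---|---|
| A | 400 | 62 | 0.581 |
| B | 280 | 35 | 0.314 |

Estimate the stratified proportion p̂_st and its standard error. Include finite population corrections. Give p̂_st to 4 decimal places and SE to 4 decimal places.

p̂_st ≈ 0.4711, SE ≈ 0.0459

N = 680; stratum weights W_h = N_h/N.
p̂_st = Σ W_h p̂_h = (400·0.581 + 280·0.314)/680 = 0.47106
V̂(p̂_st) = Σ W_h² (1 − n_h/N_h) p̂_h(1−p̂_h)/(n_h−1):
  stratum A: (400/680)²·(1 − 62/400)·0.581·0.419/61 = 0.00116686
  stratum B: (280/680)²·(1 − 35/280)·0.314·0.686/34 = 0.000939899
V̂(p̂_st) = 0.00210676; SE = √V̂ = 0.0458995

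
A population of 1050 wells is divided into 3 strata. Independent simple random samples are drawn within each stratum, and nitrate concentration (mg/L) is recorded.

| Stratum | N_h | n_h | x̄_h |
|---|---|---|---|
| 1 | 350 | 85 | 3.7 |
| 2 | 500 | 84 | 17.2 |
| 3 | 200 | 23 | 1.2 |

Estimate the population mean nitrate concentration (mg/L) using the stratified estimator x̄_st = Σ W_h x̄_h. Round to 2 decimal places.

N = Σ N_h = 1050. Stratum weights W_h = N_h/N.
x̄_st = (350·3.7 + 500·17.2 + 200·1.2) / 1050 = 9.6524

x̄_st ≈ 9.65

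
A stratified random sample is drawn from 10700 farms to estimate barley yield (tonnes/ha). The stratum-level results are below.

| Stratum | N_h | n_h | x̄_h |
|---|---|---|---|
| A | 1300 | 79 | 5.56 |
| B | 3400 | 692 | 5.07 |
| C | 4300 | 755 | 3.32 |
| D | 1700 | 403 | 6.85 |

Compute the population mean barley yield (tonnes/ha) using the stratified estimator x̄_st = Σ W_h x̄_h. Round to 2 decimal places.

N = Σ N_h = 10700. Stratum weights W_h = N_h/N.
x̄_st = (1300·5.56 + 3400·5.07 + 4300·3.32 + 1700·6.85) / 10700 = 4.7091

x̄_st ≈ 4.71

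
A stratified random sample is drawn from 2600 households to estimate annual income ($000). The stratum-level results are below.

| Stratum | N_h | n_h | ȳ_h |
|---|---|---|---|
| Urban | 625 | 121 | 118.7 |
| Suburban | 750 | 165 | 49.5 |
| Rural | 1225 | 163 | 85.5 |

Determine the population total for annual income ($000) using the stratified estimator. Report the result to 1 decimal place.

τ̂_st = Σ N_h ȳ_h = 625·118.7 + 750·49.5 + 1225·85.5 = 216050.0

τ̂_st ≈ 216050.0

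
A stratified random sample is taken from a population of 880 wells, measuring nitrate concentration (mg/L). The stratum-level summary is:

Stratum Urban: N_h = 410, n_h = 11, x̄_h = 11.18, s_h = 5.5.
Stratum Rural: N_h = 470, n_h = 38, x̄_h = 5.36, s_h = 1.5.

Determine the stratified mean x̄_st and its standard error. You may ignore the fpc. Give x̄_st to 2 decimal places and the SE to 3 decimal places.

x̄_st = Σ W_h x̄_h = (410·11.18 + 470·5.36)/880 = 8.07159
V̂(x̄_st) = Σ W_h² s_h²/n_h, with W_h = N_h/N and N = 880:
  stratum Urban: (410/880)²·5.5²/11 = 0.596946
  stratum Rural: (470/880)²·1.5²/38 = 0.01689
V̂(x̄_st) = 0.613836
SE(x̄_st) = √0.613836 = 0.783477

x̄_st ≈ 8.07, SE ≈ 0.783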